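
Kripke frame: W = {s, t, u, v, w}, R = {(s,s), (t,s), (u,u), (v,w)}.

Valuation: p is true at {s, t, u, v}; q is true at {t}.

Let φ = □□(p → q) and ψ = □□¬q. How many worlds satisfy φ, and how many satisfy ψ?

2 and 5

For □□(p → q):
s: successors {s}; □(p → q) there: s:F. ✗
t: successors {s}; □(p → q) there: s:F. ✗
u: successors {u}; □(p → q) there: u:F. ✗
v: successors {w}; □(p → q) there: w:T. ✓
w: no successors, so □□(p → q) holds vacuously. ✓
— 2 worlds.
For □□¬q:
s: successors {s}; □¬q there: s:T. ✓
t: successors {s}; □¬q there: s:T. ✓
u: successors {u}; □¬q there: u:T. ✓
v: successors {w}; □¬q there: w:T. ✓
w: no successors, so □□¬q holds vacuously. ✓
— 5 worlds.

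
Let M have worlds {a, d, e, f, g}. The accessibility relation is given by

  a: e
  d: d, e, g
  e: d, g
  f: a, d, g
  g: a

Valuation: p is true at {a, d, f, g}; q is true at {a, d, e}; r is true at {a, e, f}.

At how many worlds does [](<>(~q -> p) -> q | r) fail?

a: successors {e}; <>(~q -> p) -> q | r there: e:T. ✓
d: successors {d, e, g}; <>(~q -> p) -> q | r there: d:T, e:T, g:F. ✗
e: successors {d, g}; <>(~q -> p) -> q | r there: d:T, g:F. ✗
f: successors {a, d, g}; <>(~q -> p) -> q | r there: a:T, d:T, g:F. ✗
g: successors {a}; <>(~q -> p) -> q | r there: a:T. ✓
Satisfying worlds: {a, g}.
So [](<>(~q -> p) -> q | r) fails at the other 3 worlds.

3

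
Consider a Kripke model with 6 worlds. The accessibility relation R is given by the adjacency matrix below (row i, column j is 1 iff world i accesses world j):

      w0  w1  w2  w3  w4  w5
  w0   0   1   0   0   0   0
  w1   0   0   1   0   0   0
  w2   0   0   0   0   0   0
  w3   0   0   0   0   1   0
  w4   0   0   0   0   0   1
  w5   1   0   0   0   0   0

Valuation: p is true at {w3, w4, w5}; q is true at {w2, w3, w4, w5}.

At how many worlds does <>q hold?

3

w0: successors {w1}; q there: w1:F. ✗
w1: successors {w2}; q there: w2:T. ✓
w2: no successors, so <>q fails. ✗
w3: successors {w4}; q there: w4:T. ✓
w4: successors {w5}; q there: w5:T. ✓
w5: successors {w0}; q there: w0:F. ✗
Satisfying worlds: {w1, w3, w4}.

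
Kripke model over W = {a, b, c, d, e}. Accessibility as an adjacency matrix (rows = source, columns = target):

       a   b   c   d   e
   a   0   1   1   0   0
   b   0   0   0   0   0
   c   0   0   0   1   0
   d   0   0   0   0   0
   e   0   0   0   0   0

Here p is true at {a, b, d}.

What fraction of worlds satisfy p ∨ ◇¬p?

3/5

a: p is T, ◇¬p is T. ✓
b: p is T, ◇¬p is F. ✓
c: p is F, ◇¬p is F. ✗
d: p is T, ◇¬p is F. ✓
e: p is F, ◇¬p is F. ✗
That's 3 of 5 worlds, so 3/5.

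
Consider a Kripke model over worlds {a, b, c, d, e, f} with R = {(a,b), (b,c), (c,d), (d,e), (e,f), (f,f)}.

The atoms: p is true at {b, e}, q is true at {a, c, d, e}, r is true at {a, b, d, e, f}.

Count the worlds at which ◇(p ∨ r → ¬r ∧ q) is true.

a: successors {b}; p ∨ r → ¬r ∧ q there: b:F. ✗
b: successors {c}; p ∨ r → ¬r ∧ q there: c:T. ✓
c: successors {d}; p ∨ r → ¬r ∧ q there: d:F. ✗
d: successors {e}; p ∨ r → ¬r ∧ q there: e:F. ✗
e: successors {f}; p ∨ r → ¬r ∧ q there: f:F. ✗
f: successors {f}; p ∨ r → ¬r ∧ q there: f:F. ✗
Satisfying worlds: {b}.

1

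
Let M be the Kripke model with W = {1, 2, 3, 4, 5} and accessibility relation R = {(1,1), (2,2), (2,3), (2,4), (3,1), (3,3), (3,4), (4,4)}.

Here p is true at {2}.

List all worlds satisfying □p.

1: successors {1}; p there: 1:F. ✗
2: successors {2, 3, 4}; p there: 2:T, 3:F, 4:F. ✗
3: successors {1, 3, 4}; p there: 1:F, 3:F, 4:F. ✗
4: successors {4}; p there: 4:F. ✗
5: no successors, so □p holds vacuously. ✓

{5}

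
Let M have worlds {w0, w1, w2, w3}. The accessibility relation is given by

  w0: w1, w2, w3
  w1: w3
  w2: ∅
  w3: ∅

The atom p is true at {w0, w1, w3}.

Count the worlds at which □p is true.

w0: successors {w1, w2, w3}; p there: w1:T, w2:F, w3:T. ✗
w1: successors {w3}; p there: w3:T. ✓
w2: no successors, so □p holds vacuously. ✓
w3: no successors, so □p holds vacuously. ✓
Satisfying worlds: {w1, w2, w3}.

3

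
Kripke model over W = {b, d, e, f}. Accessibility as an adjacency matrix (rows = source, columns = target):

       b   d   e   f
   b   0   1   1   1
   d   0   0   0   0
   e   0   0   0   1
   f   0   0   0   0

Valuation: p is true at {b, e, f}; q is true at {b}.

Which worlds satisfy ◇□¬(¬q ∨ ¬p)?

{b, e}

b: successors {d, e, f}; □¬(¬q ∨ ¬p) there: d:T, e:F, f:T. ✓
d: no successors, so ◇□¬(¬q ∨ ¬p) fails. ✗
e: successors {f}; □¬(¬q ∨ ¬p) there: f:T. ✓
f: no successors, so ◇□¬(¬q ∨ ¬p) fails. ✗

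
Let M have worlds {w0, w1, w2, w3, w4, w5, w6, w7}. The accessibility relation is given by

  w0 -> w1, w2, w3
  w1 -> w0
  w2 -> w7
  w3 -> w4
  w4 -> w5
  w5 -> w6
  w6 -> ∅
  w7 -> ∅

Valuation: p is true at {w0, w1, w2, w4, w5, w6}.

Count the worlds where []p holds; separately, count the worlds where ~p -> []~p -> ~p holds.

For []p:
w0: successors {w1, w2, w3}; p there: w1:T, w2:T, w3:F. ✗
w1: successors {w0}; p there: w0:T. ✓
w2: successors {w7}; p there: w7:F. ✗
w3: successors {w4}; p there: w4:T. ✓
w4: successors {w5}; p there: w5:T. ✓
w5: successors {w6}; p there: w6:T. ✓
w6: no successors, so []p holds vacuously. ✓
w7: no successors, so []p holds vacuously. ✓
— 6 worlds.
For ~p -> []~p -> ~p:
w0: ~p is F, []~p -> ~p is T. ✓
w1: ~p is F, []~p -> ~p is T. ✓
w2: ~p is F, []~p -> ~p is F. ✓
w3: ~p is T, []~p -> ~p is T. ✓
w4: ~p is F, []~p -> ~p is T. ✓
w5: ~p is F, []~p -> ~p is T. ✓
w6: ~p is F, []~p -> ~p is F. ✓
w7: ~p is T, []~p -> ~p is T. ✓
— 8 worlds.

6 and 8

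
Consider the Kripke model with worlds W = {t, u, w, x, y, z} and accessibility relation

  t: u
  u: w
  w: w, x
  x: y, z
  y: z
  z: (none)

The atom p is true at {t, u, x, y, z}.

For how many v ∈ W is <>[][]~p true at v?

2

t: successors {u}; [][]~p there: u:F. ✗
u: successors {w}; [][]~p there: w:F. ✗
w: successors {w, x}; [][]~p there: w:F, x:F. ✗
x: successors {y, z}; [][]~p there: y:T, z:T. ✓
y: successors {z}; [][]~p there: z:T. ✓
z: no successors, so <>[][]~p fails. ✗
Satisfying worlds: {x, y}.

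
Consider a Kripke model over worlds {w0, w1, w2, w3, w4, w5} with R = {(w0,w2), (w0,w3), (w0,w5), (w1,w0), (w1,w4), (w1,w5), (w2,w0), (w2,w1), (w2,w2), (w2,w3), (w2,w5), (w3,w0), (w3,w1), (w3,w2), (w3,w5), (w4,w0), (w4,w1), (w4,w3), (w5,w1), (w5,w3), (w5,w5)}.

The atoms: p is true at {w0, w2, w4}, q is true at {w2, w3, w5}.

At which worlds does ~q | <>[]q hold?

w0: ~q is T, <>[]q is F. ✓
w1: ~q is T, <>[]q is T. ✓
w2: ~q is F, <>[]q is T. ✓
w3: ~q is F, <>[]q is T. ✓
w4: ~q is T, <>[]q is T. ✓
w5: ~q is F, <>[]q is F. ✗

{w0, w1, w2, w3, w4}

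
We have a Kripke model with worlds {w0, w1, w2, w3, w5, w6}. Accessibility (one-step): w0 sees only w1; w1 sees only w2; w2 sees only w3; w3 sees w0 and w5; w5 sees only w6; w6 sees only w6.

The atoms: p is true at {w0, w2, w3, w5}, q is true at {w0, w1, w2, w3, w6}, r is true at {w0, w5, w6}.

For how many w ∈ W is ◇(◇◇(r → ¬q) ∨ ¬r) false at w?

2

w0: successors {w1}; ◇◇(r → ¬q) ∨ ¬r there: w1:T. ✓
w1: successors {w2}; ◇◇(r → ¬q) ∨ ¬r there: w2:T. ✓
w2: successors {w3}; ◇◇(r → ¬q) ∨ ¬r there: w3:T. ✓
w3: successors {w0, w5}; ◇◇(r → ¬q) ∨ ¬r there: w0:T, w5:F. ✓
w5: successors {w6}; ◇◇(r → ¬q) ∨ ¬r there: w6:F. ✗
w6: successors {w6}; ◇◇(r → ¬q) ∨ ¬r there: w6:F. ✗
Satisfying worlds: {w0, w1, w2, w3}.
So ◇(◇◇(r → ¬q) ∨ ¬r) fails at the other 2 worlds.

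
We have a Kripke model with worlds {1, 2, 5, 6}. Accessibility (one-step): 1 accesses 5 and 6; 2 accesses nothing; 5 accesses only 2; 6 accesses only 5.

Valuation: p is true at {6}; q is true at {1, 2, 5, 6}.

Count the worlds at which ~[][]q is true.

0

1: [][]q is T. ✗
2: [][]q is T. ✗
5: [][]q is T. ✗
6: [][]q is T. ✗
Satisfying worlds: ∅.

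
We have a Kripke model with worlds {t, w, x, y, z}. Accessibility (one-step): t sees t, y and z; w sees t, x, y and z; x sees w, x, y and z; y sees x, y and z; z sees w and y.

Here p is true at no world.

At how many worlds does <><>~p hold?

t: successors {t, y, z}; <>~p there: t:T, y:T, z:T. ✓
w: successors {t, x, y, z}; <>~p there: t:T, x:T, y:T, z:T. ✓
x: successors {w, x, y, z}; <>~p there: w:T, x:T, y:T, z:T. ✓
y: successors {x, y, z}; <>~p there: x:T, y:T, z:T. ✓
z: successors {w, y}; <>~p there: w:T, y:T. ✓
Satisfying worlds: {t, w, x, y, z}.

5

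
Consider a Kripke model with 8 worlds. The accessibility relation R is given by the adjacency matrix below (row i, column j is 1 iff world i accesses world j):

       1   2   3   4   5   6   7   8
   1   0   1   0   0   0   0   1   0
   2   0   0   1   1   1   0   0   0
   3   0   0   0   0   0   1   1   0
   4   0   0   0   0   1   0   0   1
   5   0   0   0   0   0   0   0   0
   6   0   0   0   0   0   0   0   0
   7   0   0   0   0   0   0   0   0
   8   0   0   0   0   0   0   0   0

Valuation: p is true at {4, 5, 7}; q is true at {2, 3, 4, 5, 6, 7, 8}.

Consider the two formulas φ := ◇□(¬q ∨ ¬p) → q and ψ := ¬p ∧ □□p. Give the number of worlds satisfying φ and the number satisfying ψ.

For ◇□(¬q ∨ ¬p) → q:
1: ◇□(¬q ∨ ¬p) is T, q is F. ✗
2: ◇□(¬q ∨ ¬p) is T, q is T. ✓
3: ◇□(¬q ∨ ¬p) is T, q is T. ✓
4: ◇□(¬q ∨ ¬p) is T, q is T. ✓
5: ◇□(¬q ∨ ¬p) is F, q is T. ✓
6: ◇□(¬q ∨ ¬p) is F, q is T. ✓
7: ◇□(¬q ∨ ¬p) is F, q is T. ✓
8: ◇□(¬q ∨ ¬p) is F, q is T. ✓
— 7 worlds.
For ¬p ∧ □□p:
1: ¬p is T, □□p is F. ✗
2: ¬p is T, □□p is F. ✗
3: ¬p is T, □□p is T. ✓
4: ¬p is F, □□p is T. ✗
5: ¬p is F, □□p is T. ✗
6: ¬p is T, □□p is T. ✓
7: ¬p is F, □□p is T. ✗
8: ¬p is T, □□p is T. ✓
— 3 worlds.

7 and 3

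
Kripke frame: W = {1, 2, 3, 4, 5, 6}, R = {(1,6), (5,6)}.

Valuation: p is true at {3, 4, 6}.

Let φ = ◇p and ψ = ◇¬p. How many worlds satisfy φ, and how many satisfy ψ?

2 and 0

For ◇p:
1: successors {6}; p there: 6:T. ✓
2: no successors, so ◇p fails. ✗
3: no successors, so ◇p fails. ✗
4: no successors, so ◇p fails. ✗
5: successors {6}; p there: 6:T. ✓
6: no successors, so ◇p fails. ✗
— 2 worlds.
For ◇¬p:
1: successors {6}; ¬p there: 6:F. ✗
2: no successors, so ◇¬p fails. ✗
3: no successors, so ◇¬p fails. ✗
4: no successors, so ◇¬p fails. ✗
5: successors {6}; ¬p there: 6:F. ✗
6: no successors, so ◇¬p fails. ✗
— 0 worlds.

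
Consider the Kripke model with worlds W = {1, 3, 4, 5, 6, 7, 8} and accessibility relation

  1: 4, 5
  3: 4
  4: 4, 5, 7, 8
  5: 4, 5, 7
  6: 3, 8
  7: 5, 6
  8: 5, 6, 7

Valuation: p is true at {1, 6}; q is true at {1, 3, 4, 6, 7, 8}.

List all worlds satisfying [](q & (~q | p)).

∅

1: successors {4, 5}; q & (~q | p) there: 4:F, 5:F. ✗
3: successors {4}; q & (~q | p) there: 4:F. ✗
4: successors {4, 5, 7, 8}; q & (~q | p) there: 4:F, 5:F, 7:F, 8:F. ✗
5: successors {4, 5, 7}; q & (~q | p) there: 4:F, 5:F, 7:F. ✗
6: successors {3, 8}; q & (~q | p) there: 3:F, 8:F. ✗
7: successors {5, 6}; q & (~q | p) there: 5:F, 6:T. ✗
8: successors {5, 6, 7}; q & (~q | p) there: 5:F, 6:T, 7:F. ✗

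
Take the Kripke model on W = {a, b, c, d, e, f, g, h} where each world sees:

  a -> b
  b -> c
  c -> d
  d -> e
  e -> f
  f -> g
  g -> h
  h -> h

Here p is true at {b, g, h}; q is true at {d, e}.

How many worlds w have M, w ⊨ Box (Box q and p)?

0

a: successors {b}; Box q and p there: b:F. ✗
b: successors {c}; Box q and p there: c:F. ✗
c: successors {d}; Box q and p there: d:F. ✗
d: successors {e}; Box q and p there: e:F. ✗
e: successors {f}; Box q and p there: f:F. ✗
f: successors {g}; Box q and p there: g:F. ✗
g: successors {h}; Box q and p there: h:F. ✗
h: successors {h}; Box q and p there: h:F. ✗
Satisfying worlds: ∅.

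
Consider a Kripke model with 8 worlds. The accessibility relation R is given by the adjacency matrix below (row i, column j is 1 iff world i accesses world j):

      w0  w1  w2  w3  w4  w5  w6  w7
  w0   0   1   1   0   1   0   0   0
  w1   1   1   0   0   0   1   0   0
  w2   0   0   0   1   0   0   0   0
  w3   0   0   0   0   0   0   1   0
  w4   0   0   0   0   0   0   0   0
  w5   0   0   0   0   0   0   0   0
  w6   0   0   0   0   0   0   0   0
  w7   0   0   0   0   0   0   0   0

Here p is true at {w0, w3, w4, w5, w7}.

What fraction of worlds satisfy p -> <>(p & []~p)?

1/2

w0: p is T, <>(p & []~p) is T. ✓
w1: p is F, <>(p & []~p) is T. ✓
w2: p is F, <>(p & []~p) is T. ✓
w3: p is T, <>(p & []~p) is F. ✗
w4: p is T, <>(p & []~p) is F. ✗
w5: p is T, <>(p & []~p) is F. ✗
w6: p is F, <>(p & []~p) is F. ✓
w7: p is T, <>(p & []~p) is F. ✗
That's 4 of 8 worlds, so 4/8 = 1/2.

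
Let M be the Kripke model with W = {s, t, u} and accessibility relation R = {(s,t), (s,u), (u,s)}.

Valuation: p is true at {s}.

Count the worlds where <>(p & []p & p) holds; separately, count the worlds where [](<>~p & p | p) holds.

For <>(p & []p & p):
s: successors {t, u}; p & []p & p there: t:F, u:F. ✗
t: no successors, so <>(p & []p & p) fails. ✗
u: successors {s}; p & []p & p there: s:F. ✗
— 0 worlds.
For [](<>~p & p | p):
s: successors {t, u}; <>~p & p | p there: t:F, u:F. ✗
t: no successors, so [](<>~p & p | p) holds vacuously. ✓
u: successors {s}; <>~p & p | p there: s:T. ✓
— 2 worlds.

0 and 2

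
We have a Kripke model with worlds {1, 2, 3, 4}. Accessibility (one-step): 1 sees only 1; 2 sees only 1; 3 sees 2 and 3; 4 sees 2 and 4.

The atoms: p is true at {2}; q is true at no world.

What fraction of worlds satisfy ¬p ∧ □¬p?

1/4

1: ¬p is T, □¬p is T. ✓
2: ¬p is F, □¬p is T. ✗
3: ¬p is T, □¬p is F. ✗
4: ¬p is T, □¬p is F. ✗
That's 1 of 4 worlds, so 1/4.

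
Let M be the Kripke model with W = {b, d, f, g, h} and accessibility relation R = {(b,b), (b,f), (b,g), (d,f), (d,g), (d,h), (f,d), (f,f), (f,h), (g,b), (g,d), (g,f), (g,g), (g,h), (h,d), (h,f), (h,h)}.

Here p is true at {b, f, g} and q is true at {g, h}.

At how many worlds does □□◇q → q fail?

3

b: □□◇q is T, q is F. ✗
d: □□◇q is T, q is F. ✗
f: □□◇q is T, q is F. ✗
g: □□◇q is T, q is T. ✓
h: □□◇q is T, q is T. ✓
Satisfying worlds: {g, h}.
So □□◇q → q fails at the other 3 worlds.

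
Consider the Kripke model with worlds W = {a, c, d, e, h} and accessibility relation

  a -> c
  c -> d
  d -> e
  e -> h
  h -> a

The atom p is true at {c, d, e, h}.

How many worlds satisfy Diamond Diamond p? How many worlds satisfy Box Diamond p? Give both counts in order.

For Diamond Diamond p:
a: successors {c}; Diamond p there: c:T. ✓
c: successors {d}; Diamond p there: d:T. ✓
d: successors {e}; Diamond p there: e:T. ✓
e: successors {h}; Diamond p there: h:F. ✗
h: successors {a}; Diamond p there: a:T. ✓
— 4 worlds.
For Box Diamond p:
a: successors {c}; Diamond p there: c:T. ✓
c: successors {d}; Diamond p there: d:T. ✓
d: successors {e}; Diamond p there: e:T. ✓
e: successors {h}; Diamond p there: h:F. ✗
h: successors {a}; Diamond p there: a:T. ✓
— 4 worlds.

4 and 4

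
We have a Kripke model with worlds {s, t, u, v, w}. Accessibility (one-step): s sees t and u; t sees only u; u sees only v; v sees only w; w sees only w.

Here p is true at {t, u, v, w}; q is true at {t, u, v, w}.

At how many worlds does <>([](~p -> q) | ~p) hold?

5

s: successors {t, u}; [](~p -> q) | ~p there: t:T, u:T. ✓
t: successors {u}; [](~p -> q) | ~p there: u:T. ✓
u: successors {v}; [](~p -> q) | ~p there: v:T. ✓
v: successors {w}; [](~p -> q) | ~p there: w:T. ✓
w: successors {w}; [](~p -> q) | ~p there: w:T. ✓
Satisfying worlds: {s, t, u, v, w}.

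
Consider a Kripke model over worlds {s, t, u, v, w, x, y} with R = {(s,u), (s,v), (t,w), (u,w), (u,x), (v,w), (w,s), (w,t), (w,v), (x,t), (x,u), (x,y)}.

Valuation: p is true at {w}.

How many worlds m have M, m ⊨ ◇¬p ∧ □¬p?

3

s: ◇¬p is T, □¬p is T. ✓
t: ◇¬p is F, □¬p is F. ✗
u: ◇¬p is T, □¬p is F. ✗
v: ◇¬p is F, □¬p is F. ✗
w: ◇¬p is T, □¬p is T. ✓
x: ◇¬p is T, □¬p is T. ✓
y: ◇¬p is F, □¬p is T. ✗
Satisfying worlds: {s, w, x}.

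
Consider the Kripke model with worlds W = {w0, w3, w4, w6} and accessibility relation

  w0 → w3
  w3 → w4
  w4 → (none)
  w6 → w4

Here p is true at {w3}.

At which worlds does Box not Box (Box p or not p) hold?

w0: successors {w3}; not Box (Box p or not p) there: w3:F. ✗
w3: successors {w4}; not Box (Box p or not p) there: w4:F. ✗
w4: no successors, so Box not Box (Box p or not p) holds vacuously. ✓
w6: successors {w4}; not Box (Box p or not p) there: w4:F. ✗

{w4}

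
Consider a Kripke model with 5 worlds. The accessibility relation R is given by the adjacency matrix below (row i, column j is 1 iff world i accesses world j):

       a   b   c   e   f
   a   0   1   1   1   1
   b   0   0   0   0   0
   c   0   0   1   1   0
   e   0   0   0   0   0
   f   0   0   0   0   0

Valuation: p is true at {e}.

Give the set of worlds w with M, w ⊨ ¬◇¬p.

{b, e, f}

a: ◇¬p is T. ✗
b: ◇¬p is F. ✓
c: ◇¬p is T. ✗
e: ◇¬p is F. ✓
f: ◇¬p is F. ✓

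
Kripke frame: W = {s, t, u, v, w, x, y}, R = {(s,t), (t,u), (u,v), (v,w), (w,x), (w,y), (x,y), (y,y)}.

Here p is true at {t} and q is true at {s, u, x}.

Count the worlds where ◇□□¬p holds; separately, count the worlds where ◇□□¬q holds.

For ◇□□¬p:
s: successors {t}; □□¬p there: t:T. ✓
t: successors {u}; □□¬p there: u:T. ✓
u: successors {v}; □□¬p there: v:T. ✓
v: successors {w}; □□¬p there: w:T. ✓
w: successors {x, y}; □□¬p there: x:T, y:T. ✓
x: successors {y}; □□¬p there: y:T. ✓
y: successors {y}; □□¬p there: y:T. ✓
— 7 worlds.
For ◇□□¬q:
s: successors {t}; □□¬q there: t:T. ✓
t: successors {u}; □□¬q there: u:T. ✓
u: successors {v}; □□¬q there: v:F. ✗
v: successors {w}; □□¬q there: w:T. ✓
w: successors {x, y}; □□¬q there: x:T, y:T. ✓
x: successors {y}; □□¬q there: y:T. ✓
y: successors {y}; □□¬q there: y:T. ✓
— 6 worlds.

7 and 6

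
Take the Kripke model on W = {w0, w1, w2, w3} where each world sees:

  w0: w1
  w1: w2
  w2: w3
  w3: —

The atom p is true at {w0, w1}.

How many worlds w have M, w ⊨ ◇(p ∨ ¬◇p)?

w0: successors {w1}; p ∨ ¬◇p there: w1:T. ✓
w1: successors {w2}; p ∨ ¬◇p there: w2:T. ✓
w2: successors {w3}; p ∨ ¬◇p there: w3:T. ✓
w3: no successors, so ◇(p ∨ ¬◇p) fails. ✗
Satisfying worlds: {w0, w1, w2}.

3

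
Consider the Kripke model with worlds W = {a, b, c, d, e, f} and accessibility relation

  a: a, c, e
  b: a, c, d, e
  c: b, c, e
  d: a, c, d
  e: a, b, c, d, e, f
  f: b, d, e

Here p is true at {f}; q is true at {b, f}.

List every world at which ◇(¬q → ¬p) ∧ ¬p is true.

{a, b, c, d, e}

a: ◇(¬q → ¬p) is T, ¬p is T. ✓
b: ◇(¬q → ¬p) is T, ¬p is T. ✓
c: ◇(¬q → ¬p) is T, ¬p is T. ✓
d: ◇(¬q → ¬p) is T, ¬p is T. ✓
e: ◇(¬q → ¬p) is T, ¬p is T. ✓
f: ◇(¬q → ¬p) is T, ¬p is F. ✗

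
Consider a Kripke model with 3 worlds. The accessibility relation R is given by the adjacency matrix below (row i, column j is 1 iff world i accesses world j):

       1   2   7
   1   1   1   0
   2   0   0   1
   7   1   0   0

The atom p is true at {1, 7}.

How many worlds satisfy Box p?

1: successors {1, 2}; p there: 1:T, 2:F. ✗
2: successors {7}; p there: 7:T. ✓
7: successors {1}; p there: 1:T. ✓
Satisfying worlds: {2, 7}.

2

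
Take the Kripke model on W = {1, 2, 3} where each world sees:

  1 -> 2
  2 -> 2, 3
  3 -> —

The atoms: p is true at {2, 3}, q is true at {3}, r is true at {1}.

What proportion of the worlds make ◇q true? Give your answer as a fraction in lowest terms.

1: successors {2}; q there: 2:F. ✗
2: successors {2, 3}; q there: 2:F, 3:T. ✓
3: no successors, so ◇q fails. ✗
That's 1 of 3 worlds, so 1/3.

1/3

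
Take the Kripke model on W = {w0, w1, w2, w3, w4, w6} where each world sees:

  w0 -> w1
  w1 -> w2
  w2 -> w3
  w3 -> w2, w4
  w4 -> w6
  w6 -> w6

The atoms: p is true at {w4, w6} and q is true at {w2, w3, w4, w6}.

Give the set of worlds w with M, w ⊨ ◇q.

w0: successors {w1}; q there: w1:F. ✗
w1: successors {w2}; q there: w2:T. ✓
w2: successors {w3}; q there: w3:T. ✓
w3: successors {w2, w4}; q there: w2:T, w4:T. ✓
w4: successors {w6}; q there: w6:T. ✓
w6: successors {w6}; q there: w6:T. ✓

{w1, w2, w3, w4, w6}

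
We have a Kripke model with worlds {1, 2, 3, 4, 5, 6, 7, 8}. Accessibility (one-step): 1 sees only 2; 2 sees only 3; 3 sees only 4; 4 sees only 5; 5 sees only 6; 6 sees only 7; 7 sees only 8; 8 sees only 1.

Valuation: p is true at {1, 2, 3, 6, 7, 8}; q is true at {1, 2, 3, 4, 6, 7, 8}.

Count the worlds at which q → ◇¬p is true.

1: q is T, ◇¬p is F. ✗
2: q is T, ◇¬p is F. ✗
3: q is T, ◇¬p is T. ✓
4: q is T, ◇¬p is T. ✓
5: q is F, ◇¬p is F. ✓
6: q is T, ◇¬p is F. ✗
7: q is T, ◇¬p is F. ✗
8: q is T, ◇¬p is F. ✗
Satisfying worlds: {3, 4, 5}.

3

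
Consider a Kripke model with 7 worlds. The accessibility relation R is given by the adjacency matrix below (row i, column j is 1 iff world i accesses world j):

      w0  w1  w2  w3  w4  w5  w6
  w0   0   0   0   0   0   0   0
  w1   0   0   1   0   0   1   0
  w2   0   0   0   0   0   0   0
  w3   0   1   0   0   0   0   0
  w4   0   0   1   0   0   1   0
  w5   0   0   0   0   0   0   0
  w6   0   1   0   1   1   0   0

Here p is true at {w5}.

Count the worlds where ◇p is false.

w0: no successors, so ◇p fails. ✗
w1: successors {w2, w5}; p there: w2:F, w5:T. ✓
w2: no successors, so ◇p fails. ✗
w3: successors {w1}; p there: w1:F. ✗
w4: successors {w2, w5}; p there: w2:F, w5:T. ✓
w5: no successors, so ◇p fails. ✗
w6: successors {w1, w3, w4}; p there: w1:F, w3:F, w4:F. ✗
Satisfying worlds: {w1, w4}.
So ◇p fails at the other 5 worlds.

5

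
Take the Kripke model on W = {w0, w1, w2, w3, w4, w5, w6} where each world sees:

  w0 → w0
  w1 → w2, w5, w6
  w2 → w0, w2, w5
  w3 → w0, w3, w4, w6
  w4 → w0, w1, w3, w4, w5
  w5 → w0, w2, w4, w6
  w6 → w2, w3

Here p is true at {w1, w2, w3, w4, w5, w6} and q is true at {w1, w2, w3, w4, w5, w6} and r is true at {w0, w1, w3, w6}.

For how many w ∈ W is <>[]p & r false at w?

5

w0: <>[]p is F, r is T. ✗
w1: <>[]p is T, r is T. ✓
w2: <>[]p is F, r is F. ✗
w3: <>[]p is T, r is T. ✓
w4: <>[]p is T, r is F. ✗
w5: <>[]p is T, r is F. ✗
w6: <>[]p is F, r is T. ✗
Satisfying worlds: {w1, w3}.
So <>[]p & r fails at the other 5 worlds.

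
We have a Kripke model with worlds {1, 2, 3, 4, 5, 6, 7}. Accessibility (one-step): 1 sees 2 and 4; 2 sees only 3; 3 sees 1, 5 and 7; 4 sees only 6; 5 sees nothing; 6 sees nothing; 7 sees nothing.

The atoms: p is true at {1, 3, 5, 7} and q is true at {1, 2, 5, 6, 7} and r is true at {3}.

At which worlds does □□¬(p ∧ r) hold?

{2, 3, 4, 5, 6, 7}

1: successors {2, 4}; □¬(p ∧ r) there: 2:F, 4:T. ✗
2: successors {3}; □¬(p ∧ r) there: 3:T. ✓
3: successors {1, 5, 7}; □¬(p ∧ r) there: 1:T, 5:T, 7:T. ✓
4: successors {6}; □¬(p ∧ r) there: 6:T. ✓
5: no successors, so □□¬(p ∧ r) holds vacuously. ✓
6: no successors, so □□¬(p ∧ r) holds vacuously. ✓
7: no successors, so □□¬(p ∧ r) holds vacuously. ✓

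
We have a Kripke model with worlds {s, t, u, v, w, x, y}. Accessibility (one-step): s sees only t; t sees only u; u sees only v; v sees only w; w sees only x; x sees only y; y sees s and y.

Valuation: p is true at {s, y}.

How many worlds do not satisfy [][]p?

5

s: successors {t}; []p there: t:F. ✗
t: successors {u}; []p there: u:F. ✗
u: successors {v}; []p there: v:F. ✗
v: successors {w}; []p there: w:F. ✗
w: successors {x}; []p there: x:T. ✓
x: successors {y}; []p there: y:T. ✓
y: successors {s, y}; []p there: s:F, y:T. ✗
Satisfying worlds: {w, x}.
So [][]p fails at the other 5 worlds.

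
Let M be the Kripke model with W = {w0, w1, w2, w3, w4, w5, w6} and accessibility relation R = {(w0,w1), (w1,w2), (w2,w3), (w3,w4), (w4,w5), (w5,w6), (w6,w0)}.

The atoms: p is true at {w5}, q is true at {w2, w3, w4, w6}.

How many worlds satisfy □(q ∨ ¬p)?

w0: successors {w1}; q ∨ ¬p there: w1:T. ✓
w1: successors {w2}; q ∨ ¬p there: w2:T. ✓
w2: successors {w3}; q ∨ ¬p there: w3:T. ✓
w3: successors {w4}; q ∨ ¬p there: w4:T. ✓
w4: successors {w5}; q ∨ ¬p there: w5:F. ✗
w5: successors {w6}; q ∨ ¬p there: w6:T. ✓
w6: successors {w0}; q ∨ ¬p there: w0:T. ✓
Satisfying worlds: {w0, w1, w2, w3, w5, w6}.

6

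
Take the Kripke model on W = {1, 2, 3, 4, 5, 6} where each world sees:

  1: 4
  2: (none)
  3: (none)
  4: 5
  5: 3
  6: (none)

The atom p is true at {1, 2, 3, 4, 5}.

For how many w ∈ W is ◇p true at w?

3

1: successors {4}; p there: 4:T. ✓
2: no successors, so ◇p fails. ✗
3: no successors, so ◇p fails. ✗
4: successors {5}; p there: 5:T. ✓
5: successors {3}; p there: 3:T. ✓
6: no successors, so ◇p fails. ✗
Satisfying worlds: {1, 4, 5}.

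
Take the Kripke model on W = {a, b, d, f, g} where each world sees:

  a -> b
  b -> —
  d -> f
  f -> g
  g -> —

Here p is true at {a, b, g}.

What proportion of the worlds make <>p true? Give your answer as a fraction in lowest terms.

a: successors {b}; p there: b:T. ✓
b: no successors, so <>p fails. ✗
d: successors {f}; p there: f:F. ✗
f: successors {g}; p there: g:T. ✓
g: no successors, so <>p fails. ✗
That's 2 of 5 worlds, so 2/5.

2/5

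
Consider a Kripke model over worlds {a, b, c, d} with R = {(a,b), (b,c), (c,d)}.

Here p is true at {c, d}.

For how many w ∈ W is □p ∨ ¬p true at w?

a: □p is F, ¬p is T. ✓
b: □p is T, ¬p is T. ✓
c: □p is T, ¬p is F. ✓
d: □p is T, ¬p is F. ✓
Satisfying worlds: {a, b, c, d}.

4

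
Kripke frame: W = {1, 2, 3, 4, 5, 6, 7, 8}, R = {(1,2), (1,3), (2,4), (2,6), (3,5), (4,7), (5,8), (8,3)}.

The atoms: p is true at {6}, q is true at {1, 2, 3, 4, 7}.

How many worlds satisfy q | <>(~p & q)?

1: q is T, <>(~p & q) is T. ✓
2: q is T, <>(~p & q) is T. ✓
3: q is T, <>(~p & q) is F. ✓
4: q is T, <>(~p & q) is T. ✓
5: q is F, <>(~p & q) is F. ✗
6: q is F, <>(~p & q) is F. ✗
7: q is T, <>(~p & q) is F. ✓
8: q is F, <>(~p & q) is T. ✓
Satisfying worlds: {1, 2, 3, 4, 7, 8}.

6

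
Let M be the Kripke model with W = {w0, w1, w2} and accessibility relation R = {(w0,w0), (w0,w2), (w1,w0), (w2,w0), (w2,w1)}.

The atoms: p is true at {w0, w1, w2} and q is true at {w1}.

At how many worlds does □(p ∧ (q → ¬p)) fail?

w0: successors {w0, w2}; p ∧ (q → ¬p) there: w0:T, w2:T. ✓
w1: successors {w0}; p ∧ (q → ¬p) there: w0:T. ✓
w2: successors {w0, w1}; p ∧ (q → ¬p) there: w0:T, w1:F. ✗
Satisfying worlds: {w0, w1}.
So □(p ∧ (q → ¬p)) fails at the other 1 world.

1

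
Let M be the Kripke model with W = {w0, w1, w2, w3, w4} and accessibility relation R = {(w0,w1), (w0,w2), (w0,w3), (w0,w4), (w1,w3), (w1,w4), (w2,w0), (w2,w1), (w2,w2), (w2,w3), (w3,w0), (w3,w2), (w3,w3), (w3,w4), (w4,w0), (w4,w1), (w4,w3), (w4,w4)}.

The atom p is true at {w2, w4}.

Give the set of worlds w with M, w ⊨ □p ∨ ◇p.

{w0, w1, w2, w3, w4}

w0: □p is F, ◇p is T. ✓
w1: □p is F, ◇p is T. ✓
w2: □p is F, ◇p is T. ✓
w3: □p is F, ◇p is T. ✓
w4: □p is F, ◇p is T. ✓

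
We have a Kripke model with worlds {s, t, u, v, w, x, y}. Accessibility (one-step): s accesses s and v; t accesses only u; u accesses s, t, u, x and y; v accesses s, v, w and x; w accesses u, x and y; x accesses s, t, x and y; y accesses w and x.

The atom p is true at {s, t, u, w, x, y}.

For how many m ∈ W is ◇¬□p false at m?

s: successors {s, v}; ¬□p there: s:T, v:T. ✓
t: successors {u}; ¬□p there: u:F. ✗
u: successors {s, t, u, x, y}; ¬□p there: s:T, t:F, u:F, x:F, y:F. ✓
v: successors {s, v, w, x}; ¬□p there: s:T, v:T, w:F, x:F. ✓
w: successors {u, x, y}; ¬□p there: u:F, x:F, y:F. ✗
x: successors {s, t, x, y}; ¬□p there: s:T, t:F, x:F, y:F. ✓
y: successors {w, x}; ¬□p there: w:F, x:F. ✗
Satisfying worlds: {s, u, v, x}.
So ◇¬□p fails at the other 3 worlds.

3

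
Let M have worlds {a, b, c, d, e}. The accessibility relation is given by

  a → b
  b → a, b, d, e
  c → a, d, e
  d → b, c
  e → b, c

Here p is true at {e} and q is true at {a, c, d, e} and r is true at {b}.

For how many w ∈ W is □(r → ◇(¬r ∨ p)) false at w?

0

a: successors {b}; r → ◇(¬r ∨ p) there: b:T. ✓
b: successors {a, b, d, e}; r → ◇(¬r ∨ p) there: a:T, b:T, d:T, e:T. ✓
c: successors {a, d, e}; r → ◇(¬r ∨ p) there: a:T, d:T, e:T. ✓
d: successors {b, c}; r → ◇(¬r ∨ p) there: b:T, c:T. ✓
e: successors {b, c}; r → ◇(¬r ∨ p) there: b:T, c:T. ✓
Satisfying worlds: {a, b, c, d, e}.
So □(r → ◇(¬r ∨ p)) fails at the other 0 worlds.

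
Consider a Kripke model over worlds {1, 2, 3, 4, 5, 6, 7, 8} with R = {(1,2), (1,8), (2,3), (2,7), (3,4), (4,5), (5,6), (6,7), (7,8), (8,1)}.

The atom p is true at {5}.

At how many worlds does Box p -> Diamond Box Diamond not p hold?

8

1: Box p is F, Diamond Box Diamond not p is T. ✓
2: Box p is F, Diamond Box Diamond not p is T. ✓
3: Box p is F, Diamond Box Diamond not p is T. ✓
4: Box p is T, Diamond Box Diamond not p is T. ✓
5: Box p is F, Diamond Box Diamond not p is T. ✓
6: Box p is F, Diamond Box Diamond not p is T. ✓
7: Box p is F, Diamond Box Diamond not p is T. ✓
8: Box p is F, Diamond Box Diamond not p is T. ✓
Satisfying worlds: {1, 2, 3, 4, 5, 6, 7, 8}.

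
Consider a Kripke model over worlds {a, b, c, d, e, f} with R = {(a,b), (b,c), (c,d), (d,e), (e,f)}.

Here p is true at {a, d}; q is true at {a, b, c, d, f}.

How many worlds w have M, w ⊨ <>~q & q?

1

a: <>~q is F, q is T. ✗
b: <>~q is F, q is T. ✗
c: <>~q is F, q is T. ✗
d: <>~q is T, q is T. ✓
e: <>~q is F, q is F. ✗
f: <>~q is F, q is T. ✗
Satisfying worlds: {d}.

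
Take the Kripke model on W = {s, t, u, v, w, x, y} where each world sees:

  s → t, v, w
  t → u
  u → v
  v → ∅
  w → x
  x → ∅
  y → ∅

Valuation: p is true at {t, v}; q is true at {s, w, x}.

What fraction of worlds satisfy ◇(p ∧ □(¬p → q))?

2/7

s: successors {t, v, w}; p ∧ □(¬p → q) there: t:F, v:T, w:F. ✓
t: successors {u}; p ∧ □(¬p → q) there: u:F. ✗
u: successors {v}; p ∧ □(¬p → q) there: v:T. ✓
v: no successors, so ◇(p ∧ □(¬p → q)) fails. ✗
w: successors {x}; p ∧ □(¬p → q) there: x:F. ✗
x: no successors, so ◇(p ∧ □(¬p → q)) fails. ✗
y: no successors, so ◇(p ∧ □(¬p → q)) fails. ✗
That's 2 of 7 worlds, so 2/7.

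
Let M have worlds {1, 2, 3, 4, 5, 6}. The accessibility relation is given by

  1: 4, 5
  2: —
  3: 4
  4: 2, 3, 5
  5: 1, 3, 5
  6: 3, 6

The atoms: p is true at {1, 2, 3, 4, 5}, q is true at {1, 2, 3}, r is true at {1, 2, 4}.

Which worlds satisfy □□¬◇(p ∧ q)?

{2}

1: successors {4, 5}; □¬◇(p ∧ q) there: 4:F, 5:F. ✗
2: no successors, so □□¬◇(p ∧ q) holds vacuously. ✓
3: successors {4}; □¬◇(p ∧ q) there: 4:F. ✗
4: successors {2, 3, 5}; □¬◇(p ∧ q) there: 2:T, 3:F, 5:F. ✗
5: successors {1, 3, 5}; □¬◇(p ∧ q) there: 1:F, 3:F, 5:F. ✗
6: successors {3, 6}; □¬◇(p ∧ q) there: 3:F, 6:F. ✗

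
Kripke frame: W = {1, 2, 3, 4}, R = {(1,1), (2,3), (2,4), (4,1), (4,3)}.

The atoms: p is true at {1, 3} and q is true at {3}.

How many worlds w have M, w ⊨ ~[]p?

1

1: []p is T. ✗
2: []p is F. ✓
3: []p is T. ✗
4: []p is T. ✗
Satisfying worlds: {2}.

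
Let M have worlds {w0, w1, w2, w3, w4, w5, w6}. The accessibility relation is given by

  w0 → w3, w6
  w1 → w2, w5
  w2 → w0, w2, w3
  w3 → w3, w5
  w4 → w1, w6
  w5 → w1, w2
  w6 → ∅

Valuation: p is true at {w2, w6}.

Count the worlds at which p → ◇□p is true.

5

w0: p is F, ◇□p is T. ✓
w1: p is F, ◇□p is F. ✓
w2: p is T, ◇□p is F. ✗
w3: p is F, ◇□p is F. ✓
w4: p is F, ◇□p is T. ✓
w5: p is F, ◇□p is F. ✓
w6: p is T, ◇□p is F. ✗
Satisfying worlds: {w0, w1, w3, w4, w5}.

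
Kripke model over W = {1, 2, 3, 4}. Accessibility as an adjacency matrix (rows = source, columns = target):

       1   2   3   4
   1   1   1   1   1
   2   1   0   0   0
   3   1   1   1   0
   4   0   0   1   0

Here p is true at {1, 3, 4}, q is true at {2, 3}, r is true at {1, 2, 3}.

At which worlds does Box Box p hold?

1: successors {1, 2, 3, 4}; Box p there: 1:F, 2:T, 3:F, 4:T. ✗
2: successors {1}; Box p there: 1:F. ✗
3: successors {1, 2, 3}; Box p there: 1:F, 2:T, 3:F. ✗
4: successors {3}; Box p there: 3:F. ✗

∅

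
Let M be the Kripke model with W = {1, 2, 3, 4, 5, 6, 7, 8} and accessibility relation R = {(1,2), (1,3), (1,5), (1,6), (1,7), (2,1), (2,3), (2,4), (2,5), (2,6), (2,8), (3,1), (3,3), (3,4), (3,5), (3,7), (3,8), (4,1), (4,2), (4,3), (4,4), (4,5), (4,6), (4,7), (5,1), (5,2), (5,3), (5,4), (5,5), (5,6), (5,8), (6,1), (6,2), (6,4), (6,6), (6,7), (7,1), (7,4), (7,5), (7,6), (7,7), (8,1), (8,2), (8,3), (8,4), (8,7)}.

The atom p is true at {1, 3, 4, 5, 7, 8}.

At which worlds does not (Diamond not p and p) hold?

{2, 3, 6}

1: Diamond not p and p is T. ✗
2: Diamond not p and p is F. ✓
3: Diamond not p and p is F. ✓
4: Diamond not p and p is T. ✗
5: Diamond not p and p is T. ✗
6: Diamond not p and p is F. ✓
7: Diamond not p and p is T. ✗
8: Diamond not p and p is T. ✗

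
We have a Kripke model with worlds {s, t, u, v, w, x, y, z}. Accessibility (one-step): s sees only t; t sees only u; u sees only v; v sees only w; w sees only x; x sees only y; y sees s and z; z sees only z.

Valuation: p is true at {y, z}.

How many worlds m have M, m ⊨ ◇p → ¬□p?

s: ◇p is F, ¬□p is T. ✓
t: ◇p is F, ¬□p is T. ✓
u: ◇p is F, ¬□p is T. ✓
v: ◇p is F, ¬□p is T. ✓
w: ◇p is F, ¬□p is T. ✓
x: ◇p is T, ¬□p is F. ✗
y: ◇p is T, ¬□p is T. ✓
z: ◇p is T, ¬□p is F. ✗
Satisfying worlds: {s, t, u, v, w, y}.

6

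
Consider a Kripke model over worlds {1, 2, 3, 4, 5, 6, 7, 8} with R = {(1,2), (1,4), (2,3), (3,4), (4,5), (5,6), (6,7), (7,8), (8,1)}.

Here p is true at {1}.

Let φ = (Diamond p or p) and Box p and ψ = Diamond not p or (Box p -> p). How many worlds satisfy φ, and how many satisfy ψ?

1 and 7

For (Diamond p or p) and Box p:
1: Diamond p or p is T, Box p is F. ✗
2: Diamond p or p is F, Box p is F. ✗
3: Diamond p or p is F, Box p is F. ✗
4: Diamond p or p is F, Box p is F. ✗
5: Diamond p or p is F, Box p is F. ✗
6: Diamond p or p is F, Box p is F. ✗
7: Diamond p or p is F, Box p is F. ✗
8: Diamond p or p is T, Box p is T. ✓
— 1 world.
For Diamond not p or (Box p -> p):
1: Diamond not p is T, Box p -> p is T. ✓
2: Diamond not p is T, Box p -> p is T. ✓
3: Diamond not p is T, Box p -> p is T. ✓
4: Diamond not p is T, Box p -> p is T. ✓
5: Diamond not p is T, Box p -> p is T. ✓
6: Diamond not p is T, Box p -> p is T. ✓
7: Diamond not p is T, Box p -> p is T. ✓
8: Diamond not p is F, Box p -> p is F. ✗
— 7 worlds.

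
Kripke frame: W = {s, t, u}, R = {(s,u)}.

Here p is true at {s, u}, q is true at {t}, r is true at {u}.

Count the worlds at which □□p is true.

s: successors {u}; □p there: u:T. ✓
t: no successors, so □□p holds vacuously. ✓
u: no successors, so □□p holds vacuously. ✓
Satisfying worlds: {s, t, u}.

3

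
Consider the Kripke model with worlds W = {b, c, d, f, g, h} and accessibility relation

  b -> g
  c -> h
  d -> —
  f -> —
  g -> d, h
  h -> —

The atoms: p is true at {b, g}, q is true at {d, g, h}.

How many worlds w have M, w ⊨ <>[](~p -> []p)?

3

b: successors {g}; [](~p -> []p) there: g:T. ✓
c: successors {h}; [](~p -> []p) there: h:T. ✓
d: no successors, so <>[](~p -> []p) fails. ✗
f: no successors, so <>[](~p -> []p) fails. ✗
g: successors {d, h}; [](~p -> []p) there: d:T, h:T. ✓
h: no successors, so <>[](~p -> []p) fails. ✗
Satisfying worlds: {b, c, g}.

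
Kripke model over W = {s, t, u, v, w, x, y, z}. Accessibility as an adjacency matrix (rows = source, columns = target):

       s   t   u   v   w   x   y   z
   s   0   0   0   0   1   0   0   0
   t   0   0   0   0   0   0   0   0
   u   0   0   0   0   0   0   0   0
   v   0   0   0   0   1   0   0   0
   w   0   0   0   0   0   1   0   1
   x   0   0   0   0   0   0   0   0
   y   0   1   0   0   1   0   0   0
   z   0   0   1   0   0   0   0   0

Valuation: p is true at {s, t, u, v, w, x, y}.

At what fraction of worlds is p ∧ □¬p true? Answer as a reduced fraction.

3/8

s: p is T, □¬p is F. ✗
t: p is T, □¬p is T. ✓
u: p is T, □¬p is T. ✓
v: p is T, □¬p is F. ✗
w: p is T, □¬p is F. ✗
x: p is T, □¬p is T. ✓
y: p is T, □¬p is F. ✗
z: p is F, □¬p is F. ✗
That's 3 of 8 worlds, so 3/8.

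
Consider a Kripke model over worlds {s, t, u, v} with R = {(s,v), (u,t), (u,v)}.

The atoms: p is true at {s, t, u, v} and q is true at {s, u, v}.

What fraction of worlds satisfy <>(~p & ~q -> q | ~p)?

1/2

s: successors {v}; ~p & ~q -> q | ~p there: v:T. ✓
t: no successors, so <>(~p & ~q -> q | ~p) fails. ✗
u: successors {t, v}; ~p & ~q -> q | ~p there: t:T, v:T. ✓
v: no successors, so <>(~p & ~q -> q | ~p) fails. ✗
That's 2 of 4 worlds, so 2/4 = 1/2.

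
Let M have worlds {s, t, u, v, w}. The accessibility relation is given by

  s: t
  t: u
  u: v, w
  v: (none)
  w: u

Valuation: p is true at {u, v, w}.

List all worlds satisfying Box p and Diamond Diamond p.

{t, u, w}

s: Box p is F, Diamond Diamond p is T. ✗
t: Box p is T, Diamond Diamond p is T. ✓
u: Box p is T, Diamond Diamond p is T. ✓
v: Box p is T, Diamond Diamond p is F. ✗
w: Box p is T, Diamond Diamond p is T. ✓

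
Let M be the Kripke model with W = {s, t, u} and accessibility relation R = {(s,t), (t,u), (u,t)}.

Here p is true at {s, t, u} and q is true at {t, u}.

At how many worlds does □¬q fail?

s: successors {t}; ¬q there: t:F. ✗
t: successors {u}; ¬q there: u:F. ✗
u: successors {t}; ¬q there: t:F. ✗
Satisfying worlds: ∅.
So □¬q fails at the other 3 worlds.

3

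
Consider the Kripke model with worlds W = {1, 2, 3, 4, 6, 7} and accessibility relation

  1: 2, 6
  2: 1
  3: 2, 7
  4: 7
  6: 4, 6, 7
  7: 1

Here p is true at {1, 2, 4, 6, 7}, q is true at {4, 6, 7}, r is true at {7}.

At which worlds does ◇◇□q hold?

1: successors {2, 6}; ◇□q there: 2:F, 6:T. ✓
2: successors {1}; ◇□q there: 1:T. ✓
3: successors {2, 7}; ◇□q there: 2:F, 7:F. ✗
4: successors {7}; ◇□q there: 7:F. ✗
6: successors {4, 6, 7}; ◇□q there: 4:F, 6:T, 7:F. ✓
7: successors {1}; ◇□q there: 1:T. ✓

{1, 2, 6, 7}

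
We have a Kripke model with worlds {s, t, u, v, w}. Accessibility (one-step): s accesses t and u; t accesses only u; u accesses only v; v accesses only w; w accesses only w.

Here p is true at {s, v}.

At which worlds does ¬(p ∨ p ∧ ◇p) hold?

{t, u, w}

s: p ∨ p ∧ ◇p is T. ✗
t: p ∨ p ∧ ◇p is F. ✓
u: p ∨ p ∧ ◇p is F. ✓
v: p ∨ p ∧ ◇p is T. ✗
w: p ∨ p ∧ ◇p is F. ✓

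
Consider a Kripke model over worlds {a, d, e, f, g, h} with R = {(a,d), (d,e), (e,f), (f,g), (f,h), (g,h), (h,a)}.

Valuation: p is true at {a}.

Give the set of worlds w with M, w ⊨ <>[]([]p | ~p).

{a, d, e, f, h}

a: successors {d}; []([]p | ~p) there: d:T. ✓
d: successors {e}; []([]p | ~p) there: e:T. ✓
e: successors {f}; []([]p | ~p) there: f:T. ✓
f: successors {g, h}; []([]p | ~p) there: g:T, h:F. ✓
g: successors {h}; []([]p | ~p) there: h:F. ✗
h: successors {a}; []([]p | ~p) there: a:T. ✓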